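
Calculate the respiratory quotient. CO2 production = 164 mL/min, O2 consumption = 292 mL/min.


RQ = VCO2 / VO2
RQ = 164 / 292
RQ = 0.5616


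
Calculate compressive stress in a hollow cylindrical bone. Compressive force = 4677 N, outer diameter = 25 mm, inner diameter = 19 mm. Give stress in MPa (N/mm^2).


A = pi*(r_o^2 - r_i^2)
r_o = 12.5 mm, r_i = 9.5 mm
A = 207.345 mm^2
sigma = F/A = 4677 / 207.345
sigma = 22.56 MPa


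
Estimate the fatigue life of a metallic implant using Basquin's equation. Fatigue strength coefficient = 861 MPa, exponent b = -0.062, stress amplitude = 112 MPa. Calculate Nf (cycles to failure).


sigma_a = sigma_f' * (2Nf)^b
2Nf = (sigma_a/sigma_f')^(1/b)
2Nf = (112/861)^(1/-0.062)
2Nf = 1.9357841e+14
Nf = 9.6789e+13


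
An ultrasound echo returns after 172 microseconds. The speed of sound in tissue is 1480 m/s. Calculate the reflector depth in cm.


depth = c * t / 2
t = 172 us = 1.7200e-04 s
depth = 1480 * 1.7200e-04 / 2
depth = 0.12728 m = 12.728 cm


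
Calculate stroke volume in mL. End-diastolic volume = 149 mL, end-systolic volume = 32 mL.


SV = EDV - ESV
SV = 149 - 32
SV = 117 mL


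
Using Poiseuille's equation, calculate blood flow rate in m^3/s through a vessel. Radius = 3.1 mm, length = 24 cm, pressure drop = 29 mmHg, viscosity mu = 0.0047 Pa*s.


Q = pi*r^4*dP / (8*mu*L)
r = 0.0031 m, L = 0.24 m
dP = 29 mmHg = 3866.338 Pa
Q = 1.2431e-04 m^3/s


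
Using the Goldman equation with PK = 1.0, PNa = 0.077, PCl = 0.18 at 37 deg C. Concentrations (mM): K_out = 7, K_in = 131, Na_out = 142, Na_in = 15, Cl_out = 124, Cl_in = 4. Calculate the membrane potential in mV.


Vm = (RT/F)*ln((PK*Ko + PNa*Nao + PCl*Cli)/(PK*Ki + PNa*Nai + PCl*Clo))
Numer = 18.654, Denom = 154.475
Vm = -56.5 mV


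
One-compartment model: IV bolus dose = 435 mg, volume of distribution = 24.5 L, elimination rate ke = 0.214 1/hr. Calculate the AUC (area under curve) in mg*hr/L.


C0 = Dose/Vd = 435/24.5 = 17.7551 mg/L
AUC = C0/ke = 17.7551/0.214
AUC = 82.97 mg*hr/L


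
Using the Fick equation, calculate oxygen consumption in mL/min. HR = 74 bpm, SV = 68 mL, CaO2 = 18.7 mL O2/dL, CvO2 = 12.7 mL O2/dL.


CO = HR*SV = 74*68/1000 = 5.032 L/min
a-v O2 diff = 18.7 - 12.7 = 6 mL/dL
VO2 = CO * (CaO2-CvO2) * 10 dL/L
VO2 = 5.032 * 6 * 10
VO2 = 301.9 mL/min


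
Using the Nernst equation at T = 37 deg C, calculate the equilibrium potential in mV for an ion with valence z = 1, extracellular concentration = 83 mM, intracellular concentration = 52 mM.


E = (RT/(zF)) * ln(C_out/C_in)
T = 37 + 273.15 = 310.15 K
E = (8.314 * 310.15 / (1 * 96485)) * ln(83/52)
E = 12.5 mV


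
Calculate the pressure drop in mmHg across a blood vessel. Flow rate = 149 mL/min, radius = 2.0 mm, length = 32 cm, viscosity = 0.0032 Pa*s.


dP = 8*mu*L*Q / (pi*r^4)
Q = 149 mL/min = 2.48333e-06 m^3/s
dP = 404.72 Pa = 404.72 / 133.322 mmHg = 3.036 mmHg


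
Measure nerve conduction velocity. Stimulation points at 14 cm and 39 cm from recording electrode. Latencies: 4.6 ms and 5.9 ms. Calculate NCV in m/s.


Distance = (39 - 14) / 100 = 0.25 m
dt = (5.9 - 4.6) / 1000 = 0.0013 s
NCV = dist / dt = 192.3 m/s


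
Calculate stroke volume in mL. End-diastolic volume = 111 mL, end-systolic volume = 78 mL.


SV = EDV - ESV
SV = 111 - 78
SV = 33 mL


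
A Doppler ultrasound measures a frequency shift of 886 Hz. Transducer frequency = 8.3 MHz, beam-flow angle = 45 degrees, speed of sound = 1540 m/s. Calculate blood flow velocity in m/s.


v = fd * c / (2 * f0 * cos(theta))
v = 886 * 1540 / (2 * 8.3000e+06 * cos(45))
v = 0.1162 m/s


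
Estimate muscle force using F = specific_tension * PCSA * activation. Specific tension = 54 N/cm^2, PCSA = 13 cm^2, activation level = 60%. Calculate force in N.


F = sigma * PCSA * activation
F = 54 * 13 * 0.6
F = 421.2 N


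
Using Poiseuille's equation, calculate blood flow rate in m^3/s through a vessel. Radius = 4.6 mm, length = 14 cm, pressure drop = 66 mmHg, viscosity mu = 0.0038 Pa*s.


Q = pi*r^4*dP / (8*mu*L)
r = 0.0046 m, L = 0.14 m
dP = 66 mmHg = 8799.252 Pa
Q = 0.002908 m^3/s


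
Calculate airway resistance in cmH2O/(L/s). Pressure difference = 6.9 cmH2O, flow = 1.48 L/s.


R = dP / flow
R = 6.9 / 1.48
R = 4.662 cmH2O/(L/s)


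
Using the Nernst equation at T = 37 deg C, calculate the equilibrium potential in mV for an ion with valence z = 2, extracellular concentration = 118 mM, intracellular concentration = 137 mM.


E = (RT/(zF)) * ln(C_out/C_in)
T = 37 + 273.15 = 310.15 K
E = (8.314 * 310.15 / (2 * 96485)) * ln(118/137)
E = -1.995 mV


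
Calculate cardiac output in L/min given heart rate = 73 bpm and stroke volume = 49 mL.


CO = HR * SV
CO = 73 * 49 / 1000
CO = 3.577 L/min


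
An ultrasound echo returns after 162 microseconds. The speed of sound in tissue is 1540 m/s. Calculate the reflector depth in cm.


depth = c * t / 2
t = 162 us = 1.6200e-04 s
depth = 1540 * 1.6200e-04 / 2
depth = 0.12474 m = 12.474 cm


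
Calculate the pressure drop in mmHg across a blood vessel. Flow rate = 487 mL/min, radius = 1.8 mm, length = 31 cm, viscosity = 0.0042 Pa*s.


dP = 8*mu*L*Q / (pi*r^4)
Q = 487 mL/min = 8.11667e-06 m^3/s
dP = 2563.53 Pa = 2563.53 / 133.322 mmHg = 19.23 mmHg


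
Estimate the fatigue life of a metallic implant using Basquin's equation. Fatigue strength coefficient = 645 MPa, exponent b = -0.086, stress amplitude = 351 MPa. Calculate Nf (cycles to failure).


sigma_a = sigma_f' * (2Nf)^b
2Nf = (sigma_a/sigma_f')^(1/b)
2Nf = (351/645)^(1/-0.086)
2Nf = 1182.2372
Nf = 591.1


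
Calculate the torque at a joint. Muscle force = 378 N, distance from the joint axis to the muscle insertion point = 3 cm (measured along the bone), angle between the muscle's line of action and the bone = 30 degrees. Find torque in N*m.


Torque = F * d * sin(theta)   (moment arm = d*sin(theta))
d = 3 cm = 0.03 m
Torque = 378 * 0.03 * sin(30)
Torque = 5.67 N*m


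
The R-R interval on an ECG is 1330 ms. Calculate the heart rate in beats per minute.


HR = 60 / RR_interval(s)
RR = 1330 ms = 1.33 s
HR = 60 / 1.33 = 45.11 bpm


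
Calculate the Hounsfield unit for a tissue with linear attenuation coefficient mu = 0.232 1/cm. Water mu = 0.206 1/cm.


HU = ((mu_tissue - mu_water) / mu_water) * 1000
HU = ((0.232 - 0.206) / 0.206) * 1000
HU = 126.2


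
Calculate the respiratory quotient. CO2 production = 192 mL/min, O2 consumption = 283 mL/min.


RQ = VCO2 / VO2
RQ = 192 / 283
RQ = 0.6784


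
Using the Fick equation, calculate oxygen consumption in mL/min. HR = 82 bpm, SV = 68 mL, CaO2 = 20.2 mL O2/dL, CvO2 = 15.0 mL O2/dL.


CO = HR*SV = 82*68/1000 = 5.576 L/min
a-v O2 diff = 20.2 - 15.0 = 5.2 mL/dL
VO2 = CO * (CaO2-CvO2) * 10 dL/L
VO2 = 5.576 * 5.2 * 10
VO2 = 290 mL/min


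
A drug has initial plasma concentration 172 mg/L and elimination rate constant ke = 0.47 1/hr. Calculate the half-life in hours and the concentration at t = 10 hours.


t_half = ln(2) / ke = 0.693147 / 0.47 = 1.475 hr
C(t) = C0 * exp(-ke*t) = 172 * exp(-0.47*10)
C(10) = 1.564 mg/L


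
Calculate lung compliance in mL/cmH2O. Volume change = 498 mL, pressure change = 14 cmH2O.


C = dV / dP
C = 498 / 14
C = 35.57 mL/cmH2O


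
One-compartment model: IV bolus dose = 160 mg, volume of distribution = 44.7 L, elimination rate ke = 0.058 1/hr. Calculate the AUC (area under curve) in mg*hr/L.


C0 = Dose/Vd = 160/44.7 = 3.57942 mg/L
AUC = C0/ke = 3.57942/0.058
AUC = 61.71 mg*hr/L


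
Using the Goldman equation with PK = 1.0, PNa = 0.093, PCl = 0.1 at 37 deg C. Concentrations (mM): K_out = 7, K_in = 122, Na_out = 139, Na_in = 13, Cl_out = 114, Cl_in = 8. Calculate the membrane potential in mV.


Vm = (RT/F)*ln((PK*Ko + PNa*Nao + PCl*Cli)/(PK*Ki + PNa*Nai + PCl*Clo))
Numer = 20.727, Denom = 134.609
Vm = -50 mV


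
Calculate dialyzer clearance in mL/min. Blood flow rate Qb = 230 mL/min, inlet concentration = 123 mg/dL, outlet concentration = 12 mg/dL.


K = Qb * (Cb_in - Cb_out) / Cb_in
K = 230 * (123 - 12) / 123
K = 207.6 mL/min


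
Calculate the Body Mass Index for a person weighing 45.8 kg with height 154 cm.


BMI = weight / height^2
height = 154 cm = 1.54 m
BMI = 45.8 / 1.54^2
BMI = 19.31 kg/m^2


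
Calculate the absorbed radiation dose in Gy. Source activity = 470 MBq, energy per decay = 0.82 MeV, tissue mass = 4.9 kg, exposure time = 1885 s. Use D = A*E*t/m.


A = 470 MBq = 4.7000e+08 Bq
E = 0.82 MeV = 1.31364e-13 J
D = A*E*t/m = 4.7000e+08*1.31364e-13*1885/4.9
D = 0.02375 Gy


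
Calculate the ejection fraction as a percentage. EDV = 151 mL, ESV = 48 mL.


SV = EDV - ESV = 151 - 48 = 103 mL
EF = SV/EDV * 100 = 103/151 * 100
EF = 68.21%


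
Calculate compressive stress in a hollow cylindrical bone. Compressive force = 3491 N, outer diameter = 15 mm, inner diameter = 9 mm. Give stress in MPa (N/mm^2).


A = pi*(r_o^2 - r_i^2)
r_o = 7.5 mm, r_i = 4.5 mm
A = 113.097 mm^2
sigma = F/A = 3491 / 113.097
sigma = 30.87 MPa


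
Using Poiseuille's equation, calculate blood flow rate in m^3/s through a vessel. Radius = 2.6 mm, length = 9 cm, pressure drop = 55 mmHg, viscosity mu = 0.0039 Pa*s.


Q = pi*r^4*dP / (8*mu*L)
r = 0.0026 m, L = 0.09 m
dP = 55 mmHg = 7332.71 Pa
Q = 3.7490e-04 m^3/s


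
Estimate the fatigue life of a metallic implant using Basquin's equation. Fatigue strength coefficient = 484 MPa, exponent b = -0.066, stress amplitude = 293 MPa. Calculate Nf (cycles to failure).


sigma_a = sigma_f' * (2Nf)^b
2Nf = (sigma_a/sigma_f')^(1/b)
2Nf = (293/484)^(1/-0.066)
2Nf = 2007.6733
Nf = 1004


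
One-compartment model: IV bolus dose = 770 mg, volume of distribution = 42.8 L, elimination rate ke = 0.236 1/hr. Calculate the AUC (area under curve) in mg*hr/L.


C0 = Dose/Vd = 770/42.8 = 17.9907 mg/L
AUC = C0/ke = 17.9907/0.236
AUC = 76.23 mg*hr/L


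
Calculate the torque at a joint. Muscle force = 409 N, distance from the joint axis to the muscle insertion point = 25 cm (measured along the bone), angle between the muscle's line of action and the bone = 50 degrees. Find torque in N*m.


Torque = F * d * sin(theta)   (moment arm = d*sin(theta))
d = 25 cm = 0.25 m
Torque = 409 * 0.25 * sin(50)
Torque = 78.33 N*m


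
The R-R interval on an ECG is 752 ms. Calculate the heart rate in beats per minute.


HR = 60 / RR_interval(s)
RR = 752 ms = 0.752 s
HR = 60 / 0.752 = 79.79 bpm


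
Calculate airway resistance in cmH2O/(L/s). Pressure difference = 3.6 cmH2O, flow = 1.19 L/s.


R = dP / flow
R = 3.6 / 1.19
R = 3.025 cmH2O/(L/s)


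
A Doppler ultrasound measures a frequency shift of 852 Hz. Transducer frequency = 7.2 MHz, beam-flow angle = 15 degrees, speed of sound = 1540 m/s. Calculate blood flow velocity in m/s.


v = fd * c / (2 * f0 * cos(theta))
v = 852 * 1540 / (2 * 7.2000e+06 * cos(15))
v = 0.09433 m/s


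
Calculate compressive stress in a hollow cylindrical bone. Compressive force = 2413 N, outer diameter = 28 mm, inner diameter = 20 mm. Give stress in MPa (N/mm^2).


A = pi*(r_o^2 - r_i^2)
r_o = 14 mm, r_i = 10 mm
A = 301.593 mm^2
sigma = F/A = 2413 / 301.593
sigma = 8.001 MPa


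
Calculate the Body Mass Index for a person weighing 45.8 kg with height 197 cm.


BMI = weight / height^2
height = 197 cm = 1.97 m
BMI = 45.8 / 1.97^2
BMI = 11.8 kg/m^2


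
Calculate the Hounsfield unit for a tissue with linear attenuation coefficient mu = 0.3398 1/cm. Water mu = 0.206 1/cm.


HU = ((mu_tissue - mu_water) / mu_water) * 1000
HU = ((0.3398 - 0.206) / 0.206) * 1000
HU = 649.5


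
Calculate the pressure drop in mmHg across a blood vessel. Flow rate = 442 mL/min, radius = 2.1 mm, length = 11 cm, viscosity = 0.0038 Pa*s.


dP = 8*mu*L*Q / (pi*r^4)
Q = 442 mL/min = 7.36667e-06 m^3/s
dP = 403.191 Pa = 403.191 / 133.322 mmHg = 3.024 mmHg


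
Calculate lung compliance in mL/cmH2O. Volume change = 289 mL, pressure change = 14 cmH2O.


C = dV / dP
C = 289 / 14
C = 20.64 mL/cmH2O


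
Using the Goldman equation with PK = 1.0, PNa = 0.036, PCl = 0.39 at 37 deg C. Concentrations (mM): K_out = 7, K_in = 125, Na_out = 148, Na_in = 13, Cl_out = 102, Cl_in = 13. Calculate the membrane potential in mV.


Vm = (RT/F)*ln((PK*Ko + PNa*Nao + PCl*Cli)/(PK*Ki + PNa*Nai + PCl*Clo))
Numer = 17.398, Denom = 165.248
Vm = -60.16 mV


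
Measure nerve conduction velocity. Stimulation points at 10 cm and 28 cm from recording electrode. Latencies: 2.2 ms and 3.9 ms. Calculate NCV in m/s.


Distance = (28 - 10) / 100 = 0.18 m
dt = (3.9 - 2.2) / 1000 = 0.0017 s
NCV = dist / dt = 105.9 m/s


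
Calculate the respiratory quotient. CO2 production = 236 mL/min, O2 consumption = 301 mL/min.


RQ = VCO2 / VO2
RQ = 236 / 301
RQ = 0.7841


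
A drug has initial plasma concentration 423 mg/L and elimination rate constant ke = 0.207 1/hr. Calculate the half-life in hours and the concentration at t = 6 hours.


t_half = ln(2) / ke = 0.693147 / 0.207 = 3.349 hr
C(t) = C0 * exp(-ke*t) = 423 * exp(-0.207*6)
C(6) = 122.2 mg/L


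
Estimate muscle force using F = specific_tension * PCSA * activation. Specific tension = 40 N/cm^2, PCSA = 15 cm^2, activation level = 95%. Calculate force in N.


F = sigma * PCSA * activation
F = 40 * 15 * 0.95
F = 570 N


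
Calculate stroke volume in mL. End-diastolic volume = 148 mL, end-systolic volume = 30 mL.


SV = EDV - ESV
SV = 148 - 30
SV = 118 mL


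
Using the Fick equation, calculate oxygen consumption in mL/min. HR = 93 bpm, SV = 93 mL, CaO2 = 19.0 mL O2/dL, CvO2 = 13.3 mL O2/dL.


CO = HR*SV = 93*93/1000 = 8.649 L/min
a-v O2 diff = 19.0 - 13.3 = 5.7 mL/dL
VO2 = CO * (CaO2-CvO2) * 10 dL/L
VO2 = 8.649 * 5.7 * 10
VO2 = 493 mL/min


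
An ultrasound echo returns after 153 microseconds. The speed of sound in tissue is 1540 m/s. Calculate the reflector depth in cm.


depth = c * t / 2
t = 153 us = 1.5300e-04 s
depth = 1540 * 1.5300e-04 / 2
depth = 0.11781 m = 11.781 cm


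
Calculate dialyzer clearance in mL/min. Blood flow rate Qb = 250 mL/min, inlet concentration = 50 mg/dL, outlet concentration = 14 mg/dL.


K = Qb * (Cb_in - Cb_out) / Cb_in
K = 250 * (50 - 14) / 50
K = 180 mL/min


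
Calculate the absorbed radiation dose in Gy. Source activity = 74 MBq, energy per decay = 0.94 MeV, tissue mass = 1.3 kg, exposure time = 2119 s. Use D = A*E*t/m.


A = 74 MBq = 7.4000e+07 Bq
E = 0.94 MeV = 1.50588e-13 J
D = A*E*t/m = 7.4000e+07*1.50588e-13*2119/1.3
D = 0.01816 Gy


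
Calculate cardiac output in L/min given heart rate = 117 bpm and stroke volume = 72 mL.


CO = HR * SV
CO = 117 * 72 / 1000
CO = 8.424 L/min


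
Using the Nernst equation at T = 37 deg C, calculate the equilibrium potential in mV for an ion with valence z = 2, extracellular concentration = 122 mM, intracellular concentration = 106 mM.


E = (RT/(zF)) * ln(C_out/C_in)
T = 37 + 273.15 = 310.15 K
E = (8.314 * 310.15 / (2 * 96485)) * ln(122/106)
E = 1.879 mV


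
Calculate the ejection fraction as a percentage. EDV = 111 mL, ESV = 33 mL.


SV = EDV - ESV = 111 - 33 = 78 mL
EF = SV/EDV * 100 = 78/111 * 100
EF = 70.27%


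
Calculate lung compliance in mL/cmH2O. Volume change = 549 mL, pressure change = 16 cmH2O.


C = dV / dP
C = 549 / 16
C = 34.31 mL/cmH2O


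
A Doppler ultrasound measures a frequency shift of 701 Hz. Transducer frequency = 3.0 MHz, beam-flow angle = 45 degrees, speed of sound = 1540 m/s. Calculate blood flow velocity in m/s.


v = fd * c / (2 * f0 * cos(theta))
v = 701 * 1540 / (2 * 3.0000e+06 * cos(45))
v = 0.2545 m/s


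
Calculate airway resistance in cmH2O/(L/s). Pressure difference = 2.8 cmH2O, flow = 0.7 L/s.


R = dP / flow
R = 2.8 / 0.7
R = 4 cmH2O/(L/s)


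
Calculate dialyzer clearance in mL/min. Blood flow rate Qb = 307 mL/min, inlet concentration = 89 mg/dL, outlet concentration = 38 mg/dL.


K = Qb * (Cb_in - Cb_out) / Cb_in
K = 307 * (89 - 38) / 89
K = 175.9 mL/min


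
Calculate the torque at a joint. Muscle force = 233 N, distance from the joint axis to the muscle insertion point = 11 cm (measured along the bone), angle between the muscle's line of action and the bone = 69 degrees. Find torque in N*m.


Torque = F * d * sin(theta)   (moment arm = d*sin(theta))
d = 11 cm = 0.11 m
Torque = 233 * 0.11 * sin(69)
Torque = 23.93 N*m


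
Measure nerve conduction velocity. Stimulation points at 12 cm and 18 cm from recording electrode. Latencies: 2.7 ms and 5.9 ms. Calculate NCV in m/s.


Distance = (18 - 12) / 100 = 0.06 m
dt = (5.9 - 2.7) / 1000 = 0.0032 s
NCV = dist / dt = 18.75 m/s


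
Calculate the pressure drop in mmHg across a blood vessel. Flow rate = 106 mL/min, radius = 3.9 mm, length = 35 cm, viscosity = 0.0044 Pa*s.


dP = 8*mu*L*Q / (pi*r^4)
Q = 106 mL/min = 1.76667e-06 m^3/s
dP = 29.9473 Pa = 29.9473 / 133.322 mmHg = 0.2246 mmHg


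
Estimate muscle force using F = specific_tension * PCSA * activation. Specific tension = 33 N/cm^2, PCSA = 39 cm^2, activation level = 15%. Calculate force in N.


F = sigma * PCSA * activation
F = 33 * 39 * 0.15
F = 193 N


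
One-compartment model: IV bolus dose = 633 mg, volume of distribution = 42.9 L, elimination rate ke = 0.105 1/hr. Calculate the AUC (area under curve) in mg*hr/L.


C0 = Dose/Vd = 633/42.9 = 14.7552 mg/L
AUC = C0/ke = 14.7552/0.105
AUC = 140.5 mg*hr/L


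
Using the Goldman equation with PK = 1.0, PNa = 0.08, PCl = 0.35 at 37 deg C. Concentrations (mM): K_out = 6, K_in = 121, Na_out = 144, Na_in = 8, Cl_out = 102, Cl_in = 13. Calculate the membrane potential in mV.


Vm = (RT/F)*ln((PK*Ko + PNa*Nao + PCl*Cli)/(PK*Ki + PNa*Nai + PCl*Clo))
Numer = 22.07, Denom = 157.34
Vm = -52.49 mV


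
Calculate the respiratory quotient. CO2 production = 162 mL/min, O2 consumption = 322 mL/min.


RQ = VCO2 / VO2
RQ = 162 / 322
RQ = 0.5031


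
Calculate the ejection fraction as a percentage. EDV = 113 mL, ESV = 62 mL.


SV = EDV - ESV = 113 - 62 = 51 mL
EF = SV/EDV * 100 = 51/113 * 100
EF = 45.13%


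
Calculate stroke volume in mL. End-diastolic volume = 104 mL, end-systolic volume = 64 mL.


SV = EDV - ESV
SV = 104 - 64
SV = 40 mL


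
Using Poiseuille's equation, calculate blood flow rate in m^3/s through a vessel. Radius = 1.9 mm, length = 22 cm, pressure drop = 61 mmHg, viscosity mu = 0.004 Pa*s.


Q = pi*r^4*dP / (8*mu*L)
r = 0.0019 m, L = 0.22 m
dP = 61 mmHg = 8132.642 Pa
Q = 4.7296e-05 m^3/s


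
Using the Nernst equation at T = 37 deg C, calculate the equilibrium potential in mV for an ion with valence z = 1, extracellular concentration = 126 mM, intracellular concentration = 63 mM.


E = (RT/(zF)) * ln(C_out/C_in)
T = 37 + 273.15 = 310.15 K
E = (8.314 * 310.15 / (1 * 96485)) * ln(126/63)
E = 18.52 mV


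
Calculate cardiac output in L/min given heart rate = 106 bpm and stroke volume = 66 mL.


CO = HR * SV
CO = 106 * 66 / 1000
CO = 6.996 L/min


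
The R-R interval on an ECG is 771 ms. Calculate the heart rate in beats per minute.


HR = 60 / RR_interval(s)
RR = 771 ms = 0.771 s
HR = 60 / 0.771 = 77.82 bpm


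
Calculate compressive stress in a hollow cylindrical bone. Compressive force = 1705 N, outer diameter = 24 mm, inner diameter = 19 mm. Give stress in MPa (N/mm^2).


A = pi*(r_o^2 - r_i^2)
r_o = 12 mm, r_i = 9.5 mm
A = 168.861 mm^2
sigma = F/A = 1705 / 168.861
sigma = 10.1 MPa


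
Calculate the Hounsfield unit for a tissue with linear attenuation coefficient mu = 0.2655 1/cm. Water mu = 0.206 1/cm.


HU = ((mu_tissue - mu_water) / mu_water) * 1000
HU = ((0.2655 - 0.206) / 0.206) * 1000
HU = 288.8


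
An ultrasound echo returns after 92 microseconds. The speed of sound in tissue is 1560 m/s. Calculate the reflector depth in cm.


depth = c * t / 2
t = 92 us = 9.2000e-05 s
depth = 1560 * 9.2000e-05 / 2
depth = 0.07176 m = 7.176 cm


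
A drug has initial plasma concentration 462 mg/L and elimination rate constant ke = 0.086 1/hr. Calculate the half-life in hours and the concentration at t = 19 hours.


t_half = ln(2) / ke = 0.693147 / 0.086 = 8.06 hr
C(t) = C0 * exp(-ke*t) = 462 * exp(-0.086*19)
C(19) = 90.16 mg/L


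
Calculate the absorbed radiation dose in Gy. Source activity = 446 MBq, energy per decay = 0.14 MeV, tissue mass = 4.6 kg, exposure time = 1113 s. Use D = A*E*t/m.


A = 446 MBq = 4.4600e+08 Bq
E = 0.14 MeV = 2.2428e-14 J
D = A*E*t/m = 4.4600e+08*2.2428e-14*1113/4.6
D = 0.00242 Gy


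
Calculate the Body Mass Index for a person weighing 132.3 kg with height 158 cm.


BMI = weight / height^2
height = 158 cm = 1.58 m
BMI = 132.3 / 1.58^2
BMI = 53 kg/m^2


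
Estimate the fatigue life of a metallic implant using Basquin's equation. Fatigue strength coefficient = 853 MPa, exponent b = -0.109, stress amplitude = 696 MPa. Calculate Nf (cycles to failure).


sigma_a = sigma_f' * (2Nf)^b
2Nf = (sigma_a/sigma_f')^(1/b)
2Nf = (696/853)^(1/-0.109)
2Nf = 6.463337
Nf = 3.232


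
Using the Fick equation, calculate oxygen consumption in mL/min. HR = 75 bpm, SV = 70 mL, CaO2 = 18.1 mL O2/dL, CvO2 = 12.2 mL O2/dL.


CO = HR*SV = 75*70/1000 = 5.25 L/min
a-v O2 diff = 18.1 - 12.2 = 5.9 mL/dL
VO2 = CO * (CaO2-CvO2) * 10 dL/L
VO2 = 5.25 * 5.9 * 10
VO2 = 309.8 mL/min


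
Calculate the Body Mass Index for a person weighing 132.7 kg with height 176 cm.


BMI = weight / height^2
height = 176 cm = 1.76 m
BMI = 132.7 / 1.76^2
BMI = 42.84 kg/m^2


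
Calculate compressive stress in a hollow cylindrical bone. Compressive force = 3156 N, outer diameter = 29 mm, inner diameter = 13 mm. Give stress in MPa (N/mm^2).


A = pi*(r_o^2 - r_i^2)
r_o = 14.5 mm, r_i = 6.5 mm
A = 527.788 mm^2
sigma = F/A = 3156 / 527.788
sigma = 5.98 MPa


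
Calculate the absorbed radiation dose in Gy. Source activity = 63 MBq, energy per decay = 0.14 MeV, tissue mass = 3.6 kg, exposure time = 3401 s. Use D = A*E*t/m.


A = 63 MBq = 6.3000e+07 Bq
E = 0.14 MeV = 2.2428e-14 J
D = A*E*t/m = 6.3000e+07*2.2428e-14*3401/3.6
D = 0.001335 Gy


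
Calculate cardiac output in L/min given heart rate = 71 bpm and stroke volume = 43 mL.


CO = HR * SV
CO = 71 * 43 / 1000
CO = 3.053 L/min


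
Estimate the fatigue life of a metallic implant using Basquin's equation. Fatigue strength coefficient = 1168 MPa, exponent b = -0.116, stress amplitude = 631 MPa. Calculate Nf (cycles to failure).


sigma_a = sigma_f' * (2Nf)^b
2Nf = (sigma_a/sigma_f')^(1/b)
2Nf = (631/1168)^(1/-0.116)
2Nf = 201.97083
Nf = 101


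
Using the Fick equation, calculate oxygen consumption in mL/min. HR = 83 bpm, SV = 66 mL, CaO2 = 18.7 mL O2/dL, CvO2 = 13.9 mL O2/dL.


CO = HR*SV = 83*66/1000 = 5.478 L/min
a-v O2 diff = 18.7 - 13.9 = 4.8 mL/dL
VO2 = CO * (CaO2-CvO2) * 10 dL/L
VO2 = 5.478 * 4.8 * 10
VO2 = 262.9 mL/min


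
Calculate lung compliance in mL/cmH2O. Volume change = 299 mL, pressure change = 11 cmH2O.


C = dV / dP
C = 299 / 11
C = 27.18 mL/cmH2O


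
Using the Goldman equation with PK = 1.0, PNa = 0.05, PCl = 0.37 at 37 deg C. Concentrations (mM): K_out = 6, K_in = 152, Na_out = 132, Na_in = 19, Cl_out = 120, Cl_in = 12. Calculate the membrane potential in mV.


Vm = (RT/F)*ln((PK*Ko + PNa*Nao + PCl*Cli)/(PK*Ki + PNa*Nai + PCl*Clo))
Numer = 17.04, Denom = 197.35
Vm = -65.46 mV


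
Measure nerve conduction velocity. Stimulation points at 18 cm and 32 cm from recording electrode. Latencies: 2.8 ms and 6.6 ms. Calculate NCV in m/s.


Distance = (32 - 18) / 100 = 0.14 m
dt = (6.6 - 2.8) / 1000 = 0.0038 s
NCV = dist / dt = 36.84 m/s


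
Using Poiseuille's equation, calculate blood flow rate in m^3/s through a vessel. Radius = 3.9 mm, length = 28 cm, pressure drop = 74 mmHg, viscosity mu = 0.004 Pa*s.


Q = pi*r^4*dP / (8*mu*L)
r = 0.0039 m, L = 0.28 m
dP = 74 mmHg = 9865.828 Pa
Q = 8.0027e-04 m^3/s


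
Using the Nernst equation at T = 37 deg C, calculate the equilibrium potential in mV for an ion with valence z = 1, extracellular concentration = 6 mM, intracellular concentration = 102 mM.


E = (RT/(zF)) * ln(C_out/C_in)
T = 37 + 273.15 = 310.15 K
E = (8.314 * 310.15 / (1 * 96485)) * ln(6/102)
E = -75.72 mV


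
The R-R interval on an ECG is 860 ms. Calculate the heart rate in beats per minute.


HR = 60 / RR_interval(s)
RR = 860 ms = 0.86 s
HR = 60 / 0.86 = 69.77 bpm


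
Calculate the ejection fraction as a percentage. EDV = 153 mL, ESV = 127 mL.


SV = EDV - ESV = 153 - 127 = 26 mL
EF = SV/EDV * 100 = 26/153 * 100
EF = 16.99%


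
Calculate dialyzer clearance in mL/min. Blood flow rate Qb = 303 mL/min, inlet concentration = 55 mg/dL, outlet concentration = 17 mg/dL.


K = Qb * (Cb_in - Cb_out) / Cb_in
K = 303 * (55 - 17) / 55
K = 209.3 mL/min


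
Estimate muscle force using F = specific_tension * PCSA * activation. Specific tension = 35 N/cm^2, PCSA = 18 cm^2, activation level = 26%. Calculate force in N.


F = sigma * PCSA * activation
F = 35 * 18 * 0.26
F = 163.8 N


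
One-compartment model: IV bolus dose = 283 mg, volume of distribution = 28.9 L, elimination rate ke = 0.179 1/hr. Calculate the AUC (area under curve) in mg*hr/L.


C0 = Dose/Vd = 283/28.9 = 9.79239 mg/L
AUC = C0/ke = 9.79239/0.179
AUC = 54.71 mg*hr/L


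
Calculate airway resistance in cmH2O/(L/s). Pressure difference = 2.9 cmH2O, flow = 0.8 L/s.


R = dP / flow
R = 2.9 / 0.8
R = 3.625 cmH2O/(L/s)


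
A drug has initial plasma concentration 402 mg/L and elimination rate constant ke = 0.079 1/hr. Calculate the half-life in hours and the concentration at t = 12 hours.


t_half = ln(2) / ke = 0.693147 / 0.079 = 8.774 hr
C(t) = C0 * exp(-ke*t) = 402 * exp(-0.079*12)
C(12) = 155.8 mg/L


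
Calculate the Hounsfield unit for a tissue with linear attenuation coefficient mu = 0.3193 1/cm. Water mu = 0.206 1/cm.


HU = ((mu_tissue - mu_water) / mu_water) * 1000
HU = ((0.3193 - 0.206) / 0.206) * 1000
HU = 550


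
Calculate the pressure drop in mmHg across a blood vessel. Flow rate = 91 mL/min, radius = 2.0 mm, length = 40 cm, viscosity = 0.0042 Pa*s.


dP = 8*mu*L*Q / (pi*r^4)
Q = 91 mL/min = 1.51667e-06 m^3/s
dP = 405.528 Pa = 405.528 / 133.322 mmHg = 3.042 mmHg


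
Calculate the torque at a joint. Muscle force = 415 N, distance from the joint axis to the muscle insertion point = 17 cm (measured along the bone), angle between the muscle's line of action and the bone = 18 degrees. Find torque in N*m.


Torque = F * d * sin(theta)   (moment arm = d*sin(theta))
d = 17 cm = 0.17 m
Torque = 415 * 0.17 * sin(18)
Torque = 21.8 N*m


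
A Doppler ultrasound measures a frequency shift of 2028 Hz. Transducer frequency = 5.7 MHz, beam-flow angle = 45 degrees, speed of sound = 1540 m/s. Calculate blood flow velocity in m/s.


v = fd * c / (2 * f0 * cos(theta))
v = 2028 * 1540 / (2 * 5.7000e+06 * cos(45))
v = 0.3874 m/s


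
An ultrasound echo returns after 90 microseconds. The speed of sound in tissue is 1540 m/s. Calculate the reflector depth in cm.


depth = c * t / 2
t = 90 us = 9.0000e-05 s
depth = 1540 * 9.0000e-05 / 2
depth = 0.0693 m = 6.93 cm


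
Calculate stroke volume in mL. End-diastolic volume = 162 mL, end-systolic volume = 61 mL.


SV = EDV - ESV
SV = 162 - 61
SV = 101 mL


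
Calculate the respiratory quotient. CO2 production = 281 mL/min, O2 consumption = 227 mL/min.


RQ = VCO2 / VO2
RQ = 281 / 227
RQ = 1.238


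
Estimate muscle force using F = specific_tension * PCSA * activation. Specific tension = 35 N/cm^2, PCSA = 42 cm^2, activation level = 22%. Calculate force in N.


F = sigma * PCSA * activation
F = 35 * 42 * 0.22
F = 323.4 N


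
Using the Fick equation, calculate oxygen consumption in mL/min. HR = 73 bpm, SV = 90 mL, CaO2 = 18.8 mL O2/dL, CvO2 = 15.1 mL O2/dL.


CO = HR*SV = 73*90/1000 = 6.57 L/min
a-v O2 diff = 18.8 - 15.1 = 3.7 mL/dL
VO2 = CO * (CaO2-CvO2) * 10 dL/L
VO2 = 6.57 * 3.7 * 10
VO2 = 243.1 mL/min


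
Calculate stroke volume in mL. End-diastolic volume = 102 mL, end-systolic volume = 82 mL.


SV = EDV - ESV
SV = 102 - 82
SV = 20 mL


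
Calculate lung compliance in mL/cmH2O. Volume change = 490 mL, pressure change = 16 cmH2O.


C = dV / dP
C = 490 / 16
C = 30.62 mL/cmH2O


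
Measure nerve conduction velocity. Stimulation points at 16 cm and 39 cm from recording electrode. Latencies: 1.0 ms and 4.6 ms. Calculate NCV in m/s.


Distance = (39 - 16) / 100 = 0.23 m
dt = (4.6 - 1.0) / 1000 = 0.0036 s
NCV = dist / dt = 63.89 m/s


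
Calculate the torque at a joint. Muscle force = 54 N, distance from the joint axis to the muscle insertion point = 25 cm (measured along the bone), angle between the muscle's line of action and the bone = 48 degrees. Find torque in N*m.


Torque = F * d * sin(theta)   (moment arm = d*sin(theta))
d = 25 cm = 0.25 m
Torque = 54 * 0.25 * sin(48)
Torque = 10.03 N*m


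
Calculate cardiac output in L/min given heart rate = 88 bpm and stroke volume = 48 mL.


CO = HR * SV
CO = 88 * 48 / 1000
CO = 4.224 L/min


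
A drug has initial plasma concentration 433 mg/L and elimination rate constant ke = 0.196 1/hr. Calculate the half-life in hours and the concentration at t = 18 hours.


t_half = ln(2) / ke = 0.693147 / 0.196 = 3.536 hr
C(t) = C0 * exp(-ke*t) = 433 * exp(-0.196*18)
C(18) = 12.71 mg/L


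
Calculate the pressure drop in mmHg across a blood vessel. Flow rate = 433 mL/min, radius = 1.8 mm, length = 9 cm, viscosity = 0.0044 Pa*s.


dP = 8*mu*L*Q / (pi*r^4)
Q = 433 mL/min = 7.21667e-06 m^3/s
dP = 693.238 Pa = 693.238 / 133.322 mmHg = 5.2 mmHg


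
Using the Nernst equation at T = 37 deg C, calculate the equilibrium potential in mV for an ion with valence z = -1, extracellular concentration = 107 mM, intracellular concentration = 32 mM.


E = (RT/(zF)) * ln(C_out/C_in)
T = 37 + 273.15 = 310.15 K
E = (8.314 * 310.15 / (-1 * 96485)) * ln(107/32)
E = -32.26 mV


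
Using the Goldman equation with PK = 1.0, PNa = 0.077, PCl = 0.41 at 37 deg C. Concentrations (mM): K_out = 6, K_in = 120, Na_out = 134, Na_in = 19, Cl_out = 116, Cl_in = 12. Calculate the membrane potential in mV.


Vm = (RT/F)*ln((PK*Ko + PNa*Nao + PCl*Cli)/(PK*Ki + PNa*Nai + PCl*Clo))
Numer = 21.238, Denom = 169.023
Vm = -55.43 mV


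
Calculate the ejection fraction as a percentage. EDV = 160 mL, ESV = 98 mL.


SV = EDV - ESV = 160 - 98 = 62 mL
EF = SV/EDV * 100 = 62/160 * 100
EF = 38.75%


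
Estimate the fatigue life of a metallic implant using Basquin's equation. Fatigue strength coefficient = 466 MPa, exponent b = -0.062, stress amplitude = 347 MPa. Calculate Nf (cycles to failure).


sigma_a = sigma_f' * (2Nf)^b
2Nf = (sigma_a/sigma_f')^(1/b)
2Nf = (347/466)^(1/-0.062)
2Nf = 116.25897
Nf = 58.13


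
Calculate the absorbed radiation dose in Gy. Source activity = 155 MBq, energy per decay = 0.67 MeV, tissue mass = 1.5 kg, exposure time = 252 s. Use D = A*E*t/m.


A = 155 MBq = 1.5500e+08 Bq
E = 0.67 MeV = 1.07334e-13 J
D = A*E*t/m = 1.5500e+08*1.07334e-13*252/1.5
D = 0.002795 Gy


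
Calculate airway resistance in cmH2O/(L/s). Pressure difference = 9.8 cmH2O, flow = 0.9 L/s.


R = dP / flow
R = 9.8 / 0.9
R = 10.89 cmH2O/(L/s)


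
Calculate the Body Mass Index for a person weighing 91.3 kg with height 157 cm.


BMI = weight / height^2
height = 157 cm = 1.57 m
BMI = 91.3 / 1.57^2
BMI = 37.04 kg/m^2


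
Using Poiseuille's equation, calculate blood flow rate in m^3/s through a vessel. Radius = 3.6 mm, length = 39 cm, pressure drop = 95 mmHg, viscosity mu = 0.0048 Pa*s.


Q = pi*r^4*dP / (8*mu*L)
r = 0.0036 m, L = 0.39 m
dP = 95 mmHg = 12665.59 Pa
Q = 4.4626e-04 m^3/s


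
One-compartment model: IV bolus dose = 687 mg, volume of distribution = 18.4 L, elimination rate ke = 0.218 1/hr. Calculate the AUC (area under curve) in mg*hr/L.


C0 = Dose/Vd = 687/18.4 = 37.337 mg/L
AUC = C0/ke = 37.337/0.218
AUC = 171.3 mg*hr/L


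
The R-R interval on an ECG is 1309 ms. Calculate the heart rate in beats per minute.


HR = 60 / RR_interval(s)
RR = 1309 ms = 1.309 s
HR = 60 / 1.309 = 45.84 bpm


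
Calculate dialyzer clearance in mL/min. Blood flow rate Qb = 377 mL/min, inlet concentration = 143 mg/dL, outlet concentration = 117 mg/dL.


K = Qb * (Cb_in - Cb_out) / Cb_in
K = 377 * (143 - 117) / 143
K = 68.55 mL/min


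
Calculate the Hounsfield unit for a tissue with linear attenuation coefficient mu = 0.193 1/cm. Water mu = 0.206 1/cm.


HU = ((mu_tissue - mu_water) / mu_water) * 1000
HU = ((0.193 - 0.206) / 0.206) * 1000
HU = -63.11


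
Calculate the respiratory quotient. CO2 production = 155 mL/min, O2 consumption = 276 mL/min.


RQ = VCO2 / VO2
RQ = 155 / 276
RQ = 0.5616


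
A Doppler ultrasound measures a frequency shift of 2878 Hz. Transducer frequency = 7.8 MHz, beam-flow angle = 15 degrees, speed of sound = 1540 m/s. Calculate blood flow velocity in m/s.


v = fd * c / (2 * f0 * cos(theta))
v = 2878 * 1540 / (2 * 7.8000e+06 * cos(15))
v = 0.2941 m/s


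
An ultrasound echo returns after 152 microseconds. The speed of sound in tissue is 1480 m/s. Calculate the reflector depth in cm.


depth = c * t / 2
t = 152 us = 1.5200e-04 s
depth = 1480 * 1.5200e-04 / 2
depth = 0.11248 m = 11.248 cm


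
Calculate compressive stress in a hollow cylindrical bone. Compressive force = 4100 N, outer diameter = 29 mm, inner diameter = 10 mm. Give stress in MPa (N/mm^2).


A = pi*(r_o^2 - r_i^2)
r_o = 14.5 mm, r_i = 5 mm
A = 581.98 mm^2
sigma = F/A = 4100 / 581.98
sigma = 7.045 MPa


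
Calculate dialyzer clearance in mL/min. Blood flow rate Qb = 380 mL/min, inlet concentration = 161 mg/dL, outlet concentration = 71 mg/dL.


K = Qb * (Cb_in - Cb_out) / Cb_in
K = 380 * (161 - 71) / 161
K = 212.4 mL/min


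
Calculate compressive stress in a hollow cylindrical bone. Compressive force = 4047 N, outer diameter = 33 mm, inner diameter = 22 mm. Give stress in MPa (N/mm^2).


A = pi*(r_o^2 - r_i^2)
r_o = 16.5 mm, r_i = 11 mm
A = 475.166 mm^2
sigma = F/A = 4047 / 475.166
sigma = 8.517 MPa


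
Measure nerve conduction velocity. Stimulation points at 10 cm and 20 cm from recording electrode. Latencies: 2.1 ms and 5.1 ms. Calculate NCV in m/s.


Distance = (20 - 10) / 100 = 0.1 m
dt = (5.1 - 2.1) / 1000 = 0.003 s
NCV = dist / dt = 33.33 m/s


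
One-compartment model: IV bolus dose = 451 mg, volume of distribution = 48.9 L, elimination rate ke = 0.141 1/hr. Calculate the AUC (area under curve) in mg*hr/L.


C0 = Dose/Vd = 451/48.9 = 9.2229 mg/L
AUC = C0/ke = 9.2229/0.141
AUC = 65.41 mg*hr/L


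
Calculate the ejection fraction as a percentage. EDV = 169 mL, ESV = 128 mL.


SV = EDV - ESV = 169 - 128 = 41 mL
EF = SV/EDV * 100 = 41/169 * 100
EF = 24.26%


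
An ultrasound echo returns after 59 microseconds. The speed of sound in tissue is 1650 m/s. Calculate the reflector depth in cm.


depth = c * t / 2
t = 59 us = 5.9000e-05 s
depth = 1650 * 5.9000e-05 / 2
depth = 0.048675 m = 4.8675 cm


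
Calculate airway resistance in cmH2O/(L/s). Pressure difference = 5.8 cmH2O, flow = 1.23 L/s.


R = dP / flow
R = 5.8 / 1.23
R = 4.715 cmH2O/(L/s)


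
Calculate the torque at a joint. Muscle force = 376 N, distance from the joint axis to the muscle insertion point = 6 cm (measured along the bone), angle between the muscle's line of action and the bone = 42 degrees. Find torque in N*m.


Torque = F * d * sin(theta)   (moment arm = d*sin(theta))
d = 6 cm = 0.06 m
Torque = 376 * 0.06 * sin(42)
Torque = 15.1 N*m


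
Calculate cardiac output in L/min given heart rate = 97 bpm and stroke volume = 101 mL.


CO = HR * SV
CO = 97 * 101 / 1000
CO = 9.797 L/min


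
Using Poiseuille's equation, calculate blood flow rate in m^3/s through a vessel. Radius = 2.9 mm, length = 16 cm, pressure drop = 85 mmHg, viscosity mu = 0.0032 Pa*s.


Q = pi*r^4*dP / (8*mu*L)
r = 0.0029 m, L = 0.16 m
dP = 85 mmHg = 11332.37 Pa
Q = 6.1476e-04 m^3/s


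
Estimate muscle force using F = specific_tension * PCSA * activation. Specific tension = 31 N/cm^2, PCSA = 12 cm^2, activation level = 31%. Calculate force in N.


F = sigma * PCSA * activation
F = 31 * 12 * 0.31
F = 115.3 N


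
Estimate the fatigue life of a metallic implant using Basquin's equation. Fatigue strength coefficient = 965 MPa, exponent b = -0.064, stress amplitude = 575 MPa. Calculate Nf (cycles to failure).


sigma_a = sigma_f' * (2Nf)^b
2Nf = (sigma_a/sigma_f')^(1/b)
2Nf = (575/965)^(1/-0.064)
2Nf = 3261.5887
Nf = 1631


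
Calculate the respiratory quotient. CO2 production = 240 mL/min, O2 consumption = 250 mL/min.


RQ = VCO2 / VO2
RQ = 240 / 250
RQ = 0.96


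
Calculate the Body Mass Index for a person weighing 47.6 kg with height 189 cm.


BMI = weight / height^2
height = 189 cm = 1.89 m
BMI = 47.6 / 1.89^2
BMI = 13.33 kg/m^2


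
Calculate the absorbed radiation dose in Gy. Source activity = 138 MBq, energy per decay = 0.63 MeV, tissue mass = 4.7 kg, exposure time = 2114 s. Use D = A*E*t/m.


A = 138 MBq = 1.3800e+08 Bq
E = 0.63 MeV = 1.00926e-13 J
D = A*E*t/m = 1.3800e+08*1.00926e-13*2114/4.7
D = 0.006265 Gy


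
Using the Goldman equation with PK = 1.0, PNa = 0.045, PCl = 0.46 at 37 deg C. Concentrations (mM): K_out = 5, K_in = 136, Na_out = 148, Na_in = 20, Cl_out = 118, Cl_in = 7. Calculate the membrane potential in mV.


Vm = (RT/F)*ln((PK*Ko + PNa*Nao + PCl*Cli)/(PK*Ki + PNa*Nai + PCl*Clo))
Numer = 14.88, Denom = 191.18
Vm = -68.23 mV


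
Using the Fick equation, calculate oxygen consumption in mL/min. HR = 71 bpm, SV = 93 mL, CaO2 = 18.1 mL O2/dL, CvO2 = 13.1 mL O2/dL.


CO = HR*SV = 71*93/1000 = 6.603 L/min
a-v O2 diff = 18.1 - 13.1 = 5 mL/dL
VO2 = CO * (CaO2-CvO2) * 10 dL/L
VO2 = 6.603 * 5 * 10
VO2 = 330.2 mL/min


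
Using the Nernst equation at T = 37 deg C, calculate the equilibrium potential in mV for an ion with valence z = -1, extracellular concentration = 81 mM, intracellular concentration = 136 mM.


E = (RT/(zF)) * ln(C_out/C_in)
T = 37 + 273.15 = 310.15 K
E = (8.314 * 310.15 / (-1 * 96485)) * ln(81/136)
E = 13.85 mV


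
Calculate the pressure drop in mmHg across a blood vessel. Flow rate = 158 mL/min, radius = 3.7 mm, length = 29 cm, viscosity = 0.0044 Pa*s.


dP = 8*mu*L*Q / (pi*r^4)
Q = 158 mL/min = 2.63333e-06 m^3/s
dP = 45.6551 Pa = 45.6551 / 133.322 mmHg = 0.3424 mmHg


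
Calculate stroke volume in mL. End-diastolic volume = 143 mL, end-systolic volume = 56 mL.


SV = EDV - ESV
SV = 143 - 56
SV = 87 mL


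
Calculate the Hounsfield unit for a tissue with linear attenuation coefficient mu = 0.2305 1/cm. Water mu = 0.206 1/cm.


HU = ((mu_tissue - mu_water) / mu_water) * 1000
HU = ((0.2305 - 0.206) / 0.206) * 1000
HU = 118.9


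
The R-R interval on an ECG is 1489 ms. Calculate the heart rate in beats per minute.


HR = 60 / RR_interval(s)
RR = 1489 ms = 1.489 s
HR = 60 / 1.489 = 40.3 bpm


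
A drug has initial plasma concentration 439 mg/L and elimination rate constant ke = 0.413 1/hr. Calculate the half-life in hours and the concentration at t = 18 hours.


t_half = ln(2) / ke = 0.693147 / 0.413 = 1.678 hr
C(t) = C0 * exp(-ke*t) = 439 * exp(-0.413*18)
C(18) = 0.2594 mg/L


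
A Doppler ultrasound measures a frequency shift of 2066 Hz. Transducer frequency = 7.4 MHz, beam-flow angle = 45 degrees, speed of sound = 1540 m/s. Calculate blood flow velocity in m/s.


v = fd * c / (2 * f0 * cos(theta))
v = 2066 * 1540 / (2 * 7.4000e+06 * cos(45))
v = 0.304 m/s


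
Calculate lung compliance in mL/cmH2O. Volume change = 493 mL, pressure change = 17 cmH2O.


C = dV / dP
C = 493 / 17
C = 29 mL/cmH2O


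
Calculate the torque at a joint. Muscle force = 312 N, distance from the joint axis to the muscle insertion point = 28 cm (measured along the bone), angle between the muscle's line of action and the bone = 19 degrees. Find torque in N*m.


Torque = F * d * sin(theta)   (moment arm = d*sin(theta))
d = 28 cm = 0.28 m
Torque = 312 * 0.28 * sin(19)
Torque = 28.44 N*m
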